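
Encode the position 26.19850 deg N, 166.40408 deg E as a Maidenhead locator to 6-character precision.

RL36ee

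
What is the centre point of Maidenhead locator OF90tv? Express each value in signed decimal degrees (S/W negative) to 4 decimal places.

-39.1042, 119.6250

Field O=14, F=5: +14·20° lon, +5·10° lat → SW at lon 100°, lat -40°.
Square 9, 0: +9·2° lon, +0·1° lat → SW at lon 118°, lat -40°.
Subsquare t=19, v=21: +19·0.0833333° lon, +21·0.0416667° lat → SW at lon 119.583°, lat -39.125°.
Cell spans 0.0833333° lon × 0.0416667° lat. Centre is SW corner plus half of each.
latitude -39.1042, longitude 119.6250.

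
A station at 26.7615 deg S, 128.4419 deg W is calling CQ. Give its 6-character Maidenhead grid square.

CG53sf

Add 180° to longitude and 90° to latitude: 51.5581, 63.2385.
Field (20°×10°, letters A–R): 51.5581/20 → 2 → C, 63.2385/10 → 6 → G; chars CG.
Square (2°×1°, digits 0–9): 11.5581/2 → 5, 3.2385/1 → 3; chars 53.
Subsquare (5′×2.5′, letters a–x): 1.5581/0.0833333 → 18 → s, 0.2385/0.0416667 → 5 → f; chars sf.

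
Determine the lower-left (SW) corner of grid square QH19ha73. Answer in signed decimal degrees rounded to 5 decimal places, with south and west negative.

-10.98750, 142.64167

Field Q=16, H=7: +16·20° lon, +7·10° lat → SW at lon 140°, lat -20°.
Square 1, 9: +1·2° lon, +9·1° lat → SW at lon 142°, lat -11°.
Subsquare h=7, a=0: +7·0.0833333° lon, +0·0.0416667° lat → SW at lon 142.583°, lat -11°.
Extended square 7, 3: +7·0.00833333° lon, +3·0.00416667° lat → SW at lon 142.642°, lat -10.9875°.
latitude -10.98750, longitude 142.64167.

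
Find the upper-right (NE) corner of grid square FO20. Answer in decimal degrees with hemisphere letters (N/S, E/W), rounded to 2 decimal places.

51.00° N, 74.00° W

Field F=5, O=14: +5·20° lon, +14·10° lat → SW at lon -80°, lat 50°.
Square 2, 0: +2·2° lon, +0·1° lat → SW at lon -76°, lat 50°.
Cell spans 2° lon × 1° lat. NE corner is SW corner plus one full cell.
latitude 51.00° N, longitude 74.00° W.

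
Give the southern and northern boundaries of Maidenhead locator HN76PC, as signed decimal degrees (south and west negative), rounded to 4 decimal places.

46.0833, 46.1250

Field H=7, N=13: +7·20° lon, +13·10° lat → SW at lon -40°, lat 40°.
Square 7, 6: +7·2° lon, +6·1° lat → SW at lon -26°, lat 46°.
Subsquare p=15, c=2: +15·0.0833333° lon, +2·0.0416667° lat → SW at lon -24.75°, lat 46.0833°.
Cell spans 0.0833333° lon × 0.0416667° lat.
south 46.0833, north 46.1250.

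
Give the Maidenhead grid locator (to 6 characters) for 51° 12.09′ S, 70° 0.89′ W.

Add 180° to longitude and 90° to latitude: 109.9852, 38.7985.
Field: 109.9852/20 → 5 → F, 38.7985/10 → 3 → D; chars FD.
Square: 9.9852/2 → 4, 8.7985/1 → 8; chars 48.
Subsquare: 1.9852/0.0833333 → 23 → x, 0.7985/0.0416667 → 19 → t; chars xt.

FD48xt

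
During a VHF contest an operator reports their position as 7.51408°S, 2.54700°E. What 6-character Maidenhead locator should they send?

JI12gl

Shift to the Maidenhead origin (180°W, 90°S): lon 182.5470, lat 82.4859.
Field: lon ⌊182.5470/20⌋ = 9 → J; lat ⌊82.4859/10⌋ = 8 → I.
Square: lon ⌊2.5470/2⌋ = 1; lat ⌊2.4859/1⌋ = 2.
Subsquare: lon ⌊0.5470/0.0833333⌋ = 6 → g; lat ⌊0.4859/0.0416667⌋ = 11 → l.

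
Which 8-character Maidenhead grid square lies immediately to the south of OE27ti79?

OE27ti78

Latitude extended square 9; −1 → 8.
The longitude characters are unchanged.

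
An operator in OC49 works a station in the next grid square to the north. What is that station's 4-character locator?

Latitude square 9; +1 → 10, wraps to 0, carry into field.
Latitude field C = 2; +1 → 3 = D.
The longitude characters are unchanged.

OD40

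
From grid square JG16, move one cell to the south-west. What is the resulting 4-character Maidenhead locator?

Longitude square 1; −1 → 0.
Latitude square 6; −1 → 5.

JG05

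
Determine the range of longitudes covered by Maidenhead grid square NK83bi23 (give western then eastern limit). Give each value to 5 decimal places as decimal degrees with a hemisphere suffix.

Field N=13, K=10: +13·20° lon, +10·10° lat → SW at lon 80°, lat 10°.
Square 8, 3: +8·2° lon, +3·1° lat → SW at lon 96°, lat 13°.
Subsquare b=1, i=8: +1·0.0833333° lon, +8·0.0416667° lat → SW at lon 96.0833°, lat 13.3333°.
Extended square 2, 3: +2·0.00833333° lon, +3·0.00416667° lat → SW at lon 96.1°, lat 13.3458°.
Cell spans 0.00833333° lon × 0.00416667° lat.
west 96.10000° E, east 96.10833° E.

96.10000° E, 96.10833° E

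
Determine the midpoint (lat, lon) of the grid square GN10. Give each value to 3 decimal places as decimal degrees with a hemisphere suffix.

Field G=6, N=13: +6·20° lon, +13·10° lat → SW at lon -60°, lat 40°.
Square 1, 0: +1·2° lon, +0·1° lat → SW at lon -58°, lat 40°.
Cell spans 2° lon × 1° lat. Centre is SW corner plus half of each.
latitude 40.500° N, longitude 57.000° W.

40.500° N, 57.000° W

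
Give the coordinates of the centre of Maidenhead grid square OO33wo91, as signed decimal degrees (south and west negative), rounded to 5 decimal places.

Field O=14, O=14: +14·20° lon, +14·10° lat → SW at lon 100°, lat 50°.
Square 3, 3: +3·2° lon, +3·1° lat → SW at lon 106°, lat 53°.
Subsquare w=22, o=14: +22·0.0833333° lon, +14·0.0416667° lat → SW at lon 107.833°, lat 53.5833°.
Extended square 9, 1: +9·0.00833333° lon, +1·0.00416667° lat → SW at lon 107.908°, lat 53.5875°.
Cell spans 0.00833333° lon × 0.00416667° lat. Centre is SW corner plus half of each.
latitude 53.58958, longitude 107.91250.

53.58958, 107.91250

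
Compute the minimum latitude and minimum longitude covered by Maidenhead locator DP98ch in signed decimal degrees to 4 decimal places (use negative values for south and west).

68.2917, -101.8333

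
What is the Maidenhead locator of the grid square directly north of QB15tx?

QB16ta

Latitude subsquare x = 23; +1 → 24, wraps to 0 = a, carry into square.
Latitude square 5; +1 → 6.
The longitude characters are unchanged.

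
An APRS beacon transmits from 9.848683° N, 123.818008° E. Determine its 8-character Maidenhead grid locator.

PJ19vu83

Add 180° to longitude and 90° to latitude: 303.81801, 99.84868.
Field: 303.81801/20 → 15 → P, 99.84868/10 → 9 → J; chars PJ.
Square: 3.81801/2 → 1, 9.84868/1 → 9; chars 19.
Subsquare: 1.81801/0.0833333 → 21 → v, 0.84868/0.0416667 → 20 → u; chars vu.
Extended square: 0.06801/0.00833333 → 8, 0.01535/0.00416667 → 3; chars 83.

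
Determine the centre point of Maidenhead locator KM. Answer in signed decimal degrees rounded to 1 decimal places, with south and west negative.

35.0, 30.0

Field K=10, M=12: +10·20° lon, +12·10° lat → SW at lon 20°, lat 30°.
Cell spans 20° lon × 10° lat. Centre is SW corner plus half of each.
latitude 35.0, longitude 30.0.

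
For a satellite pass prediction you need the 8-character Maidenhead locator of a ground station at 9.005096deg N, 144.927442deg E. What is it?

QJ29la11

Shift to the Maidenhead origin (180°W, 90°S): lon 324.92744, lat 99.00510.
Field: 324.92744/20 → 16 → Q, 99.00510/10 → 9 → J; chars QJ.
Square: 4.92744/2 → 2, 9.00510/1 → 9; chars 29.
Subsquare: 0.92744/0.0833333 → 11 → l, 0.00510/0.0416667 → 0 → a; chars la.
Extended square: 0.01078/0.00833333 → 1, 0.00510/0.00416667 → 1; chars 11.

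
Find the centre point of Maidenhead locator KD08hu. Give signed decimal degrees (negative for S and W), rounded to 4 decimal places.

-51.1458, 20.6250

Field K=10, D=3: +10·20° lon, +3·10° lat → SW at lon 20°, lat -60°.
Square 0, 8: +0·2° lon, +8·1° lat → SW at lon 20°, lat -52°.
Subsquare h=7, u=20: +7·0.0833333° lon, +20·0.0416667° lat → SW at lon 20.5833°, lat -51.1667°.
Cell spans 0.0833333° lon × 0.0416667° lat. Centre is SW corner plus half of each.
latitude -51.1458, longitude 20.6250.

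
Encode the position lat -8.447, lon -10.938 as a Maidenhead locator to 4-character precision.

II41

Offset from 180°W / 90°S: lon 169.06°, lat 81.55°.
Field: 169.06/20 → 8 → I, 81.55/10 → 8 → I; chars II.
Square: 9.06/2 → 4, 1.55/1 → 1; chars 41.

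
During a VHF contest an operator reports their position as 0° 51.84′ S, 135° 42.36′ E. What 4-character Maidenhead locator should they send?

Add 180° to longitude and 90° to latitude: 315.71, 89.14.
Field: 315.71/20 → 15 → P, 89.14/10 → 8 → I; chars PI.
Square: 15.71/2 → 7, 9.14/1 → 9; chars 79.

PI79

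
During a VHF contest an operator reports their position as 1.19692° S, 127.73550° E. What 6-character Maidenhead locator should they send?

PI38ut

Offset from 180°W / 90°S: lon 307.7355°, lat 88.8031°.
Field (20°×10°, letters A–R): lon ⌊307.7355/20⌋ = 15 → P; lat ⌊88.8031/10⌋ = 8 → I.
Square (2°×1°, digits 0–9): lon ⌊7.7355/2⌋ = 3; lat ⌊8.8031/1⌋ = 8.
Subsquare (5′×2.5′, letters a–x): lon ⌊1.7355/0.0833333⌋ = 20 → u; lat ⌊0.8031/0.0416667⌋ = 19 → t.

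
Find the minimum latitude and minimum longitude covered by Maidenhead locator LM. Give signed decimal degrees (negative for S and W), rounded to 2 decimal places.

30.00, 40.00

Field L=11, M=12: +11·20° lon, +12·10° lat → SW at lon 40°, lat 30°.
latitude 30.00, longitude 40.00.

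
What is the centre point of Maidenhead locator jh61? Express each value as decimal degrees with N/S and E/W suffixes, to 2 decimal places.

Field J=9, H=7: +9·20° lon, +7·10° lat → SW at lon 0°, lat -20°.
Square 6, 1: +6·2° lon, +1·1° lat → SW at lon 12°, lat -19°.
Cell spans 2° lon × 1° lat. Centre is SW corner plus half of each.
latitude 18.50° S, longitude 13.00° E.

18.50° S, 13.00° E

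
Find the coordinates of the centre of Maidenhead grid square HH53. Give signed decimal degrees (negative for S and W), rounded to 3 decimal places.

-16.500, -29.000

Field H=7, H=7: +7·20° lon, +7·10° lat → SW at lon -40°, lat -20°.
Square 5, 3: +5·2° lon, +3·1° lat → SW at lon -30°, lat -17°.
Cell spans 2° lon × 1° lat. Centre is SW corner plus half of each.
latitude -16.500, longitude -29.000.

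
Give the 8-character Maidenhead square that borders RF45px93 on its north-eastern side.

RF45qx04

Longitude extended square 9; +1 → 10, wraps to 0, carry into subsquare.
Longitude subsquare p = 15; +1 → 16 = q.
Latitude extended square 3; +1 → 4.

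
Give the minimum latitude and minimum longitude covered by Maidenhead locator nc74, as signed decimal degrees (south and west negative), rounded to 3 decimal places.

-66.000, 94.000

Field N=13, C=2: +13·20° lon, +2·10° lat → SW at lon 80°, lat -70°.
Square 7, 4: +7·2° lon, +4·1° lat → SW at lon 94°, lat -66°.
latitude -66.000, longitude 94.000.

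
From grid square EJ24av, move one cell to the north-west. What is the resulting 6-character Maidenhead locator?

EJ14xw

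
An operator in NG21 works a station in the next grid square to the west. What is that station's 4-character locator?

NG11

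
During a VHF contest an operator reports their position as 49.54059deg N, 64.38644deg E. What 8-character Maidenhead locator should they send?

MN29em69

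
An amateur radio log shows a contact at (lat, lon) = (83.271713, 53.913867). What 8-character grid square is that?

LR63wg95

Offset from 180°W / 90°S: lon 233.91387°, lat 173.27171°.
Field (20°×10°, letters A–R): lon ⌊233.91387/20⌋ = 11 → L; lat ⌊173.27171/10⌋ = 17 → R.
Square (2°×1°, digits 0–9): lon ⌊13.91387/2⌋ = 6; lat ⌊3.27171/1⌋ = 3.
Subsquare (5′×2.5′, letters a–x): lon ⌊1.91387/0.0833333⌋ = 22 → w; lat ⌊0.27171/0.0416667⌋ = 6 → g.
Extended square (30″×15″, digits 0–9): lon ⌊0.08053/0.00833333⌋ = 9; lat ⌊0.02171/0.00416667⌋ = 5.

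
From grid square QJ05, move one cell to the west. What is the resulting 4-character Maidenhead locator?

PJ95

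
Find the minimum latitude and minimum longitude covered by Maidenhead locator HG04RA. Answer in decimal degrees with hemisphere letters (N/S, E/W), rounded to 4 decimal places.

Field H=7, G=6: +7·20° lon, +6·10° lat → SW at lon -40°, lat -30°.
Square 0, 4: +0·2° lon, +4·1° lat → SW at lon -40°, lat -26°.
Subsquare r=17, a=0: +17·0.0833333° lon, +0·0.0416667° lat → SW at lon -38.5833°, lat -26°.
latitude 26.0000° S, longitude 38.5833° W.

26.0000° S, 38.5833° W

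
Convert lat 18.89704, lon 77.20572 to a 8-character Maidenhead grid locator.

MK88ov45

Add 180° to longitude and 90° to latitude: 257.20572, 108.89704.
Field: 257.20572/20 → 12 → M, 108.89704/10 → 10 → K; chars MK.
Square: 17.20572/2 → 8, 8.89704/1 → 8; chars 88.
Subsquare: 1.20572/0.0833333 → 14 → o, 0.89704/0.0416667 → 21 → v; chars ov.
Extended square: 0.03905/0.00833333 → 4, 0.02204/0.00416667 → 5; chars 45.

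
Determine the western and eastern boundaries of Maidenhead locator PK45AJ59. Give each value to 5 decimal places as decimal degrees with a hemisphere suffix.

128.04167° E, 128.05000° E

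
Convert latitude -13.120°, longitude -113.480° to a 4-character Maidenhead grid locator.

Offset from 180°W / 90°S: lon 66.52°, lat 76.88°.
Field: lon ⌊66.52/20⌋ = 3 → D; lat ⌊76.88/10⌋ = 7 → H.
Square: lon ⌊6.52/2⌋ = 3; lat ⌊6.88/1⌋ = 6.

DH36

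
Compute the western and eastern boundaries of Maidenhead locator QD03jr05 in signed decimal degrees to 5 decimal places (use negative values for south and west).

Field Q=16, D=3: +16·20° lon, +3·10° lat → SW at lon 140°, lat -60°.
Square 0, 3: +0·2° lon, +3·1° lat → SW at lon 140°, lat -57°.
Subsquare j=9, r=17: +9·0.0833333° lon, +17·0.0416667° lat → SW at lon 140.75°, lat -56.2917°.
Extended square 0, 5: +0·0.00833333° lon, +5·0.00416667° lat → SW at lon 140.75°, lat -56.2708°.
Cell spans 0.00833333° lon × 0.00416667° lat.
west 140.75000, east 140.75833.

140.75000, 140.75833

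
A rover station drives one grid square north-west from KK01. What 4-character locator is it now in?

JK92

Longitude square 0; −1 → -1, wraps to 9, carry into field.
Longitude field K = 10; −1 → 9 = J.
Latitude square 1; +1 → 2.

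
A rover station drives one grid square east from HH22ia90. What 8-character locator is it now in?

HH22ja00

Longitude extended square 9; +1 → 10, wraps to 0, carry into subsquare.
Longitude subsquare i = 8; +1 → 9 = j.
The latitude characters are unchanged.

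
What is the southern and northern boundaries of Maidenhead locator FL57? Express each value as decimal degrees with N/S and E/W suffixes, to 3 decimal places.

Field F=5, L=11: +5·20° lon, +11·10° lat → SW at lon -80°, lat 20°.
Square 5, 7: +5·2° lon, +7·1° lat → SW at lon -70°, lat 27°.
Cell spans 2° lon × 1° lat.
south 27.000° N, north 28.000° N.

27.000° N, 28.000° N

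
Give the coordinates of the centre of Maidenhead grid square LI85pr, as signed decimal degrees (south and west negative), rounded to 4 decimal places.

-4.2708, 57.2917

Field L=11, I=8: +11·20° lon, +8·10° lat → SW at lon 40°, lat -10°.
Square 8, 5: +8·2° lon, +5·1° lat → SW at lon 56°, lat -5°.
Subsquare p=15, r=17: +15·0.0833333° lon, +17·0.0416667° lat → SW at lon 57.25°, lat -4.29167°.
Cell spans 0.0833333° lon × 0.0416667° lat. Centre is SW corner plus half of each.
latitude -4.2708, longitude 57.2917.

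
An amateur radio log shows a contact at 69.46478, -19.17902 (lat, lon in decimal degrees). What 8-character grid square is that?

IP09jl81

Offset from 180°W / 90°S: lon 160.82098°, lat 159.46478°.
Field (20°×10°, letters A–R): lon ⌊160.82098/20⌋ = 8 → I; lat ⌊159.46478/10⌋ = 15 → P.
Square (2°×1°, digits 0–9): lon ⌊0.82098/2⌋ = 0; lat ⌊9.46478/1⌋ = 9.
Subsquare (5′×2.5′, letters a–x): lon ⌊0.82098/0.0833333⌋ = 9 → j; lat ⌊0.46478/0.0416667⌋ = 11 → l.
Extended square (30″×15″, digits 0–9): lon ⌊0.07098/0.00833333⌋ = 8; lat ⌊0.00645/0.00416667⌋ = 1.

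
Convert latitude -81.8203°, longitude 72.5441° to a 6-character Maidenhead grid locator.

Add 180° to longitude and 90° to latitude: 252.5441, 8.1797.
Field: 252.5441/20 → 12 → M, 8.1797/10 → 0 → A; chars MA.
Square: 12.5441/2 → 6, 8.1797/1 → 8; chars 68.
Subsquare: 0.5441/0.0833333 → 6 → g, 0.1797/0.0416667 → 4 → e; chars ge.

MA68ge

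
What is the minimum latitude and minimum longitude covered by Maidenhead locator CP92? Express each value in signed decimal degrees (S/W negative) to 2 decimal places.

Field C=2, P=15: +2·20° lon, +15·10° lat → SW at lon -140°, lat 60°.
Square 9, 2: +9·2° lon, +2·1° lat → SW at lon -122°, lat 62°.
latitude 62.00, longitude -122.00.

62.00, -122.00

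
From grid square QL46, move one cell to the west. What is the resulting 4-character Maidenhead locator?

Longitude square 4; −1 → 3.
The latitude characters are unchanged.

QL36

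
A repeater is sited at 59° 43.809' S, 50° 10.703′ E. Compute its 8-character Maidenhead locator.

LD50cg14

Offset from 180°W / 90°S: lon 230.17838°, lat 30.26985°.
Field: lon ⌊230.17838/20⌋ = 11 → L; lat ⌊30.26985/10⌋ = 3 → D.
Square: lon ⌊10.17838/2⌋ = 5; lat ⌊0.26985/1⌋ = 0.
Subsquare: lon ⌊0.17838/0.0833333⌋ = 2 → c; lat ⌊0.26985/0.0416667⌋ = 6 → g.
Extended square: lon ⌊0.01172/0.00833333⌋ = 1; lat ⌊0.01985/0.00416667⌋ = 4.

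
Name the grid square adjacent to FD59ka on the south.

Latitude subsquare a = 0; −1 → -1, wraps to 23 = x, carry into square.
Latitude square 9; −1 → 8.
The longitude characters are unchanged.

FD58kx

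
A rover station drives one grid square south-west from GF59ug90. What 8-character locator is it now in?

Longitude extended square 9; −1 → 8.
Latitude extended square 0; −1 → -1, wraps to 9, carry into subsquare.
Latitude subsquare g = 6; −1 → 5 = f.

GF59uf89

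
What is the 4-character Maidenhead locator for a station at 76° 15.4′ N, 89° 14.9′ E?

NQ46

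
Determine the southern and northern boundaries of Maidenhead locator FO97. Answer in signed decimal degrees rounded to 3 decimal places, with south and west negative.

57.000, 58.000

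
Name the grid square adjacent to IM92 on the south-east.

Longitude square 9; +1 → 10, wraps to 0, carry into field.
Longitude field I = 8; +1 → 9 = J.
Latitude square 2; −1 → 1.

JM01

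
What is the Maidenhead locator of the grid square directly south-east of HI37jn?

HI37km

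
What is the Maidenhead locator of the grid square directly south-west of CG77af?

CG67xe

Longitude subsquare a = 0; −1 → -1, wraps to 23 = x, carry into square.
Longitude square 7; −1 → 6.
Latitude subsquare f = 5; −1 → 4 = e.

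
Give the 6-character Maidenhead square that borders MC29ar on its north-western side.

MC19xs

Longitude subsquare a = 0; −1 → -1, wraps to 23 = x, carry into square.
Longitude square 2; −1 → 1.
Latitude subsquare r = 17; +1 → 18 = s.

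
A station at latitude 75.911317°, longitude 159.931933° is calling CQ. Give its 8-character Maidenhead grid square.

Add 180° to longitude and 90° to latitude: 339.93193, 165.91132.
Field: 339.93193/20 → 16 → Q, 165.91132/10 → 16 → Q; chars QQ.
Square: 19.93193/2 → 9, 5.91132/1 → 5; chars 95.
Subsquare: 1.93193/0.0833333 → 23 → x, 0.91132/0.0416667 → 21 → v; chars xv.
Extended square: 0.01527/0.00833333 → 1, 0.03632/0.00416667 → 8; chars 18.

QQ95xv18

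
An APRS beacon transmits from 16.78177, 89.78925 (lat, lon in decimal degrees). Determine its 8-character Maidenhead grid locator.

Add 180° to longitude and 90° to latitude: 269.78925, 106.78177.
Field (20°×10°, letters A–R): 269.78925/20 → 13 → N, 106.78177/10 → 10 → K; chars NK.
Square (2°×1°, digits 0–9): 9.78925/2 → 4, 6.78177/1 → 6; chars 46.
Subsquare (5′×2.5′, letters a–x): 1.78925/0.0833333 → 21 → v, 0.78177/0.0416667 → 18 → s; chars vs.
Extended square (30″×15″, digits 0–9): 0.03925/0.00833333 → 4, 0.03177/0.00416667 → 7; chars 47.

NK46vs47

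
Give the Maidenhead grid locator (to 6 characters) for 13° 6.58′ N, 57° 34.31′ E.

LK83sc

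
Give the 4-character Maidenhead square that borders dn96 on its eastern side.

Longitude square 9; +1 → 10, wraps to 0, carry into field.
Longitude field D = 3; +1 → 4 = E.
The latitude characters are unchanged.

EN06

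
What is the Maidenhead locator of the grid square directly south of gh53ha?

GH52hx

Latitude subsquare a = 0; −1 → -1, wraps to 23 = x, carry into square.
Latitude square 3; −1 → 2.
The longitude characters are unchanged.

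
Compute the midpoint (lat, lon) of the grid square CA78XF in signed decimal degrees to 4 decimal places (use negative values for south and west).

-81.7708, -124.0417

Field C=2, A=0: +2·20° lon, +0·10° lat → SW at lon -140°, lat -90°.
Square 7, 8: +7·2° lon, +8·1° lat → SW at lon -126°, lat -82°.
Subsquare x=23, f=5: +23·0.0833333° lon, +5·0.0416667° lat → SW at lon -124.083°, lat -81.7917°.
Cell spans 0.0833333° lon × 0.0416667° lat. Centre is SW corner plus half of each.
latitude -81.7708, longitude -124.0417.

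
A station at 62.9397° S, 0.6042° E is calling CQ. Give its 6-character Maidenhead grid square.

JC07hb

Shift to the Maidenhead origin (180°W, 90°S): lon 180.6042, lat 27.0603.
Field: lon ⌊180.6042/20⌋ = 9 → J; lat ⌊27.0603/10⌋ = 2 → C.
Square: lon ⌊0.6042/2⌋ = 0; lat ⌊7.0603/1⌋ = 7.
Subsquare: lon ⌊0.6042/0.0833333⌋ = 7 → h; lat ⌊0.0603/0.0416667⌋ = 1 → b.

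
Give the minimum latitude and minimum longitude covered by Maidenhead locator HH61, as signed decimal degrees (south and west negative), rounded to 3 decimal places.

-19.000, -28.000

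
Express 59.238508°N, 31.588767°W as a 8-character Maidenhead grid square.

HO49ef97

Shift to the Maidenhead origin (180°W, 90°S): lon 148.41123, lat 149.23851.
Field (20°×10°, letters A–R): 148.41123/20 → 7 → H, 149.23851/10 → 14 → O; chars HO.
Square (2°×1°, digits 0–9): 8.41123/2 → 4, 9.23851/1 → 9; chars 49.
Subsquare (5′×2.5′, letters a–x): 0.41123/0.0833333 → 4 → e, 0.23851/0.0416667 → 5 → f; chars ef.
Extended square (30″×15″, digits 0–9): 0.07790/0.00833333 → 9, 0.03017/0.00416667 → 7; chars 97.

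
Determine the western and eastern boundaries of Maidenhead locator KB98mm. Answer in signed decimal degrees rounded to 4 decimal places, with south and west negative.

Field K=10, B=1: +10·20° lon, +1·10° lat → SW at lon 20°, lat -80°.
Square 9, 8: +9·2° lon, +8·1° lat → SW at lon 38°, lat -72°.
Subsquare m=12, m=12: +12·0.0833333° lon, +12·0.0416667° lat → SW at lon 39°, lat -71.5°.
Cell spans 0.0833333° lon × 0.0416667° lat.
west 39.0000, east 39.0833.

39.0000, 39.0833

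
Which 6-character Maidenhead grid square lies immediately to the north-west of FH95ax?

FH86xa

Longitude subsquare a = 0; −1 → -1, wraps to 23 = x, carry into square.
Longitude square 9; −1 → 8.
Latitude subsquare x = 23; +1 → 24, wraps to 0 = a, carry into square.
Latitude square 5; +1 → 6.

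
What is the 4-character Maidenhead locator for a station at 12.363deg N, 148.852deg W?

Add 180° to longitude and 90° to latitude: 31.15, 102.36.
Field: lon ⌊31.15/20⌋ = 1 → B; lat ⌊102.36/10⌋ = 10 → K.
Square: lon ⌊11.15/2⌋ = 5; lat ⌊2.36/1⌋ = 2.

BK52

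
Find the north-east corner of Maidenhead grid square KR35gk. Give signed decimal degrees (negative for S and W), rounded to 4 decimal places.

85.4583, 26.5833

Field K=10, R=17: +10·20° lon, +17·10° lat → SW at lon 20°, lat 80°.
Square 3, 5: +3·2° lon, +5·1° lat → SW at lon 26°, lat 85°.
Subsquare g=6, k=10: +6·0.0833333° lon, +10·0.0416667° lat → SW at lon 26.5°, lat 85.4167°.
Cell spans 0.0833333° lon × 0.0416667° lat. NE corner is SW corner plus one full cell.
latitude 85.4583, longitude 26.5833.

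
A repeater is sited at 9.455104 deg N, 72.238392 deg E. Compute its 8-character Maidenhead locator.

MJ69ck89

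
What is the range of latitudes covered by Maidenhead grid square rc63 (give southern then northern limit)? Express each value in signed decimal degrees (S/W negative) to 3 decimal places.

Field R=17, C=2: +17·20° lon, +2·10° lat → SW at lon 160°, lat -70°.
Square 6, 3: +6·2° lon, +3·1° lat → SW at lon 172°, lat -67°.
Cell spans 2° lon × 1° lat.
south -67.000, north -66.000.

-67.000, -66.000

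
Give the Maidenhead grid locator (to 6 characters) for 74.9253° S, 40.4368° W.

Shift to the Maidenhead origin (180°W, 90°S): lon 139.5632, lat 15.0747.
Field: lon ⌊139.5632/20⌋ = 6 → G; lat ⌊15.0747/10⌋ = 1 → B.
Square: lon ⌊19.5632/2⌋ = 9; lat ⌊5.0747/1⌋ = 5.
Subsquare: lon ⌊1.5632/0.0833333⌋ = 18 → s; lat ⌊0.0747/0.0416667⌋ = 1 → b.

GB95sb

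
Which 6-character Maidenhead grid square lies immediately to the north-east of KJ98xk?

Longitude subsquare x = 23; +1 → 24, wraps to 0 = a, carry into square.
Longitude square 9; +1 → 10, wraps to 0, carry into field.
Longitude field K = 10; +1 → 11 = L.
Latitude subsquare k = 10; +1 → 11 = l.

LJ08al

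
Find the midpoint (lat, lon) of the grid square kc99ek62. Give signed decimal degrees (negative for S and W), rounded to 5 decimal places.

-60.57292, 38.38750

Field K=10, C=2: +10·20° lon, +2·10° lat → SW at lon 20°, lat -70°.
Square 9, 9: +9·2° lon, +9·1° lat → SW at lon 38°, lat -61°.
Subsquare e=4, k=10: +4·0.0833333° lon, +10·0.0416667° lat → SW at lon 38.3333°, lat -60.5833°.
Extended square 6, 2: +6·0.00833333° lon, +2·0.00416667° lat → SW at lon 38.3833°, lat -60.575°.
Cell spans 0.00833333° lon × 0.00416667° lat. Centre is SW corner plus half of each.
latitude -60.57292, longitude 38.38750.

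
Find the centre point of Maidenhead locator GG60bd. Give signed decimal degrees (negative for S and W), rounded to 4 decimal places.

Field G=6, G=6: +6·20° lon, +6·10° lat → SW at lon -60°, lat -30°.
Square 6, 0: +6·2° lon, +0·1° lat → SW at lon -48°, lat -30°.
Subsquare b=1, d=3: +1·0.0833333° lon, +3·0.0416667° lat → SW at lon -47.9167°, lat -29.875°.
Cell spans 0.0833333° lon × 0.0416667° lat. Centre is SW corner plus half of each.
latitude -29.8542, longitude -47.8750.

-29.8542, -47.8750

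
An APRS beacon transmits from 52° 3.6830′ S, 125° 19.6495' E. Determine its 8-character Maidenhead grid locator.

PD27pw95

Add 180° to longitude and 90° to latitude: 305.32749, 37.93862.
Field: 305.32749/20 → 15 → P, 37.93862/10 → 3 → D; chars PD.
Square: 5.32749/2 → 2, 7.93862/1 → 7; chars 27.
Subsquare: 1.32749/0.0833333 → 15 → p, 0.93862/0.0416667 → 22 → w; chars pw.
Extended square: 0.07749/0.00833333 → 9, 0.02195/0.00416667 → 5; chars 95.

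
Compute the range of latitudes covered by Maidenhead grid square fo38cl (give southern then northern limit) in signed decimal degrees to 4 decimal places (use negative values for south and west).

58.4583, 58.5000

Field F=5, O=14: +5·20° lon, +14·10° lat → SW at lon -80°, lat 50°.
Square 3, 8: +3·2° lon, +8·1° lat → SW at lon -74°, lat 58°.
Subsquare c=2, l=11: +2·0.0833333° lon, +11·0.0416667° lat → SW at lon -73.8333°, lat 58.4583°.
Cell spans 0.0833333° lon × 0.0416667° lat.
south 58.4583, north 58.5000.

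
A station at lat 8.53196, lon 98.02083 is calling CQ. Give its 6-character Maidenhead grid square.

Shift to the Maidenhead origin (180°W, 90°S): lon 278.0208, lat 98.5320.
Field: 278.0208/20 → 13 → N, 98.5320/10 → 9 → J; chars NJ.
Square: 18.0208/2 → 9, 8.5320/1 → 8; chars 98.
Subsquare: 0.0208/0.0833333 → 0 → a, 0.5320/0.0416667 → 12 → m; chars am.

NJ98am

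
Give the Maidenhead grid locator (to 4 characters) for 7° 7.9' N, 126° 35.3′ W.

CJ67

Add 180° to longitude and 90° to latitude: 53.41, 97.13.
Field (20°×10°, letters A–R): 53.41/20 → 2 → C, 97.13/10 → 9 → J; chars CJ.
Square (2°×1°, digits 0–9): 13.41/2 → 6, 7.13/1 → 7; chars 67.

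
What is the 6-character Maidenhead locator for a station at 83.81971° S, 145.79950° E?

Add 180° to longitude and 90° to latitude: 325.7995, 6.1803.
Field: 325.7995/20 → 16 → Q, 6.1803/10 → 0 → A; chars QA.
Square: 5.7995/2 → 2, 6.1803/1 → 6; chars 26.
Subsquare: 1.7995/0.0833333 → 21 → v, 0.1803/0.0416667 → 4 → e; chars ve.

QA26ve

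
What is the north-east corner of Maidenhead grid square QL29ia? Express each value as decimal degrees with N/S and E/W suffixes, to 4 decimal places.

29.0417° N, 144.7500° E

Field Q=16, L=11: +16·20° lon, +11·10° lat → SW at lon 140°, lat 20°.
Square 2, 9: +2·2° lon, +9·1° lat → SW at lon 144°, lat 29°.
Subsquare i=8, a=0: +8·0.0833333° lon, +0·0.0416667° lat → SW at lon 144.667°, lat 29°.
Cell spans 0.0833333° lon × 0.0416667° lat. NE corner is SW corner plus one full cell.
latitude 29.0417° N, longitude 144.7500° E.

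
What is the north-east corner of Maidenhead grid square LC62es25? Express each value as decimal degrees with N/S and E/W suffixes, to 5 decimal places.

Field L=11, C=2: +11·20° lon, +2·10° lat → SW at lon 40°, lat -70°.
Square 6, 2: +6·2° lon, +2·1° lat → SW at lon 52°, lat -68°.
Subsquare e=4, s=18: +4·0.0833333° lon, +18·0.0416667° lat → SW at lon 52.3333°, lat -67.25°.
Extended square 2, 5: +2·0.00833333° lon, +5·0.00416667° lat → SW at lon 52.35°, lat -67.2292°.
Cell spans 0.00833333° lon × 0.00416667° lat. NE corner is SW corner plus one full cell.
latitude 67.22500° S, longitude 52.35833° E.

67.22500° S, 52.35833° E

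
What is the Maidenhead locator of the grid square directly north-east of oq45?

OQ56

Longitude square 4; +1 → 5.
Latitude square 5; +1 → 6.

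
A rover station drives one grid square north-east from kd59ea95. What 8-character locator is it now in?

KD59fa06

Longitude extended square 9; +1 → 10, wraps to 0, carry into subsquare.
Longitude subsquare e = 4; +1 → 5 = f.
Latitude extended square 5; +1 → 6.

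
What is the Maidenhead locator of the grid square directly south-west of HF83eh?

HF83dg

Longitude subsquare e = 4; −1 → 3 = d.
Latitude subsquare h = 7; −1 → 6 = g.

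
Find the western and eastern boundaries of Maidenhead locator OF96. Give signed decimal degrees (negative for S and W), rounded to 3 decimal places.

Field O=14, F=5: +14·20° lon, +5·10° lat → SW at lon 100°, lat -40°.
Square 9, 6: +9·2° lon, +6·1° lat → SW at lon 118°, lat -34°.
Cell spans 2° lon × 1° lat.
west 118.000, east 120.000.

118.000, 120.000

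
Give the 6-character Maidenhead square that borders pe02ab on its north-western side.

Longitude subsquare a = 0; −1 → -1, wraps to 23 = x, carry into square.
Longitude square 0; −1 → -1, wraps to 9, carry into field.
Longitude field P = 15; −1 → 14 = O.
Latitude subsquare b = 1; +1 → 2 = c.

OE92xc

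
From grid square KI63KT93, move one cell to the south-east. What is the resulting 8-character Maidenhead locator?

Longitude extended square 9; +1 → 10, wraps to 0, carry into subsquare.
Longitude subsquare k = 10; +1 → 11 = l.
Latitude extended square 3; −1 → 2.

KI63lt02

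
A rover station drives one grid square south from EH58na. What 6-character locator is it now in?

EH57nx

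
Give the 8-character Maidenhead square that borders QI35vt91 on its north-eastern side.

QI35wt02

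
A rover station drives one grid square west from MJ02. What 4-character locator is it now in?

LJ92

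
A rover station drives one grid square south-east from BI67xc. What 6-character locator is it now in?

Longitude subsquare x = 23; +1 → 24, wraps to 0 = a, carry into square.
Longitude square 6; +1 → 7.
Latitude subsquare c = 2; −1 → 1 = b.

BI77ab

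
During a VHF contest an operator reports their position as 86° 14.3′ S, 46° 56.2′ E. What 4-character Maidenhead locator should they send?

Add 180° to longitude and 90° to latitude: 226.94, 3.76.
Field (20°×10°, letters A–R): lon ⌊226.94/20⌋ = 11 → L; lat ⌊3.76/10⌋ = 0 → A.
Square (2°×1°, digits 0–9): lon ⌊6.94/2⌋ = 3; lat ⌊3.76/1⌋ = 3.

LA33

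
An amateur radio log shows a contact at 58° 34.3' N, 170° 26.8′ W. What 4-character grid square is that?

AO48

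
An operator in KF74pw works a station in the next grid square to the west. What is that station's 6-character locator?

Longitude subsquare p = 15; −1 → 14 = o.
The latitude characters are unchanged.

KF74ow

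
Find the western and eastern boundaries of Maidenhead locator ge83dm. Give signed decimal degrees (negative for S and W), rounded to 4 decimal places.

-43.7500, -43.6667

Field G=6, E=4: +6·20° lon, +4·10° lat → SW at lon -60°, lat -50°.
Square 8, 3: +8·2° lon, +3·1° lat → SW at lon -44°, lat -47°.
Subsquare d=3, m=12: +3·0.0833333° lon, +12·0.0416667° lat → SW at lon -43.75°, lat -46.5°.
Cell spans 0.0833333° lon × 0.0416667° lat.
west -43.7500, east -43.6667.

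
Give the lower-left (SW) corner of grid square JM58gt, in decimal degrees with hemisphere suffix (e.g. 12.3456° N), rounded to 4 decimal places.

Field J=9, M=12: +9·20° lon, +12·10° lat → SW at lon 0°, lat 30°.
Square 5, 8: +5·2° lon, +8·1° lat → SW at lon 10°, lat 38°.
Subsquare g=6, t=19: +6·0.0833333° lon, +19·0.0416667° lat → SW at lon 10.5°, lat 38.7917°.
latitude 38.7917° N, longitude 10.5000° E.

38.7917° N, 10.5000° E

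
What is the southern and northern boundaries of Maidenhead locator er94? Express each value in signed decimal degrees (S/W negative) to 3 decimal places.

Field E=4, R=17: +4·20° lon, +17·10° lat → SW at lon -100°, lat 80°.
Square 9, 4: +9·2° lon, +4·1° lat → SW at lon -82°, lat 84°.
Cell spans 2° lon × 1° lat.
south 84.000, north 85.000.

84.000, 85.000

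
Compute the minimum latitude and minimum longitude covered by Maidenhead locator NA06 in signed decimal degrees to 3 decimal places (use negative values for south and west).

-84.000, 80.000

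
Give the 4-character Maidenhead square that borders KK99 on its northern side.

KL90

Latitude square 9; +1 → 10, wraps to 0, carry into field.
Latitude field K = 10; +1 → 11 = L.
The longitude characters are unchanged.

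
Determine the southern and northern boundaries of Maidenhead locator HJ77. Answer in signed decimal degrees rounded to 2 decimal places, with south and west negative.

7.00, 8.00

Field H=7, J=9: +7·20° lon, +9·10° lat → SW at lon -40°, lat 0°.
Square 7, 7: +7·2° lon, +7·1° lat → SW at lon -26°, lat 7°.
Cell spans 2° lon × 1° lat.
south 7.00, north 8.00.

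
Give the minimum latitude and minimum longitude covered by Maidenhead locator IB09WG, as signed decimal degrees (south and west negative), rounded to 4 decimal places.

-70.7500, -18.1667

Field I=8, B=1: +8·20° lon, +1·10° lat → SW at lon -20°, lat -80°.
Square 0, 9: +0·2° lon, +9·1° lat → SW at lon -20°, lat -71°.
Subsquare w=22, g=6: +22·0.0833333° lon, +6·0.0416667° lat → SW at lon -18.1667°, lat -70.75°.
latitude -70.7500, longitude -18.1667.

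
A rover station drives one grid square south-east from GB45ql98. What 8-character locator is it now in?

GB45rl07

Longitude extended square 9; +1 → 10, wraps to 0, carry into subsquare.
Longitude subsquare q = 16; +1 → 17 = r.
Latitude extended square 8; −1 → 7.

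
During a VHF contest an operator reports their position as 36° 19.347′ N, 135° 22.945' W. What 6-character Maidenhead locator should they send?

Shift to the Maidenhead origin (180°W, 90°S): lon 44.6176, lat 126.3225.
Field: lon ⌊44.6176/20⌋ = 2 → C; lat ⌊126.3225/10⌋ = 12 → M.
Square: lon ⌊4.6176/2⌋ = 2; lat ⌊6.3225/1⌋ = 6.
Subsquare: lon ⌊0.6176/0.0833333⌋ = 7 → h; lat ⌊0.3225/0.0416667⌋ = 7 → h.

CM26hh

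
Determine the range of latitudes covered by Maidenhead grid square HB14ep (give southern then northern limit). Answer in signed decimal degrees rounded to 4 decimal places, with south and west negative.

-75.3750, -75.3333

Field H=7, B=1: +7·20° lon, +1·10° lat → SW at lon -40°, lat -80°.
Square 1, 4: +1·2° lon, +4·1° lat → SW at lon -38°, lat -76°.
Subsquare e=4, p=15: +4·0.0833333° lon, +15·0.0416667° lat → SW at lon -37.6667°, lat -75.375°.
Cell spans 0.0833333° lon × 0.0416667° lat.
south -75.3750, north -75.3333.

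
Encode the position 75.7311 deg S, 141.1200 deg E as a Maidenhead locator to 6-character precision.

QB04ng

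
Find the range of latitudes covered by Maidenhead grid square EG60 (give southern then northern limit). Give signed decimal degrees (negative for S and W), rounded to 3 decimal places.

-30.000, -29.000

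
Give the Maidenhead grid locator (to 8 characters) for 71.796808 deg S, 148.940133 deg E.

QB48le28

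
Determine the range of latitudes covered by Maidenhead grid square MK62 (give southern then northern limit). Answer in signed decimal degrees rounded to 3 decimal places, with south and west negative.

12.000, 13.000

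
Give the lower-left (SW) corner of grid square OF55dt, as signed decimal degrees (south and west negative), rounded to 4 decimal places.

Field O=14, F=5: +14·20° lon, +5·10° lat → SW at lon 100°, lat -40°.
Square 5, 5: +5·2° lon, +5·1° lat → SW at lon 110°, lat -35°.
Subsquare d=3, t=19: +3·0.0833333° lon, +19·0.0416667° lat → SW at lon 110.25°, lat -34.2083°.
latitude -34.2083, longitude 110.2500.

-34.2083, 110.2500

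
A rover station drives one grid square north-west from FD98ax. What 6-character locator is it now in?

Longitude subsquare a = 0; −1 → -1, wraps to 23 = x, carry into square.
Longitude square 9; −1 → 8.
Latitude subsquare x = 23; +1 → 24, wraps to 0 = a, carry into square.
Latitude square 8; +1 → 9.

FD89xa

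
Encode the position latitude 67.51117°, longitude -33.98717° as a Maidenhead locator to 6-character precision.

HP37am

Offset from 180°W / 90°S: lon 146.0128°, lat 157.5112°.
Field: lon ⌊146.0128/20⌋ = 7 → H; lat ⌊157.5112/10⌋ = 15 → P.
Square: lon ⌊6.0128/2⌋ = 3; lat ⌊7.5112/1⌋ = 7.
Subsquare: lon ⌊0.0128/0.0833333⌋ = 0 → a; lat ⌊0.5112/0.0416667⌋ = 12 → m.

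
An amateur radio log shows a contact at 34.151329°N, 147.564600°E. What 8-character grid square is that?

QM34sd76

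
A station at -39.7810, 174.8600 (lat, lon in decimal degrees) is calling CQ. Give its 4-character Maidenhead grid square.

RF70

Shift to the Maidenhead origin (180°W, 90°S): lon 354.86, lat 50.22.
Field (20°×10°, letters A–R): lon ⌊354.86/20⌋ = 17 → R; lat ⌊50.22/10⌋ = 5 → F.
Square (2°×1°, digits 0–9): lon ⌊14.86/2⌋ = 7; lat ⌊0.22/1⌋ = 0.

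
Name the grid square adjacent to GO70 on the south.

GN79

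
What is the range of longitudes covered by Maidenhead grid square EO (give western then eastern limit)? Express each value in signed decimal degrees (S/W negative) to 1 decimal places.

-100.0, -80.0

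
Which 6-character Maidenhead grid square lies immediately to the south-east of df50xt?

Longitude subsquare x = 23; +1 → 24, wraps to 0 = a, carry into square.
Longitude square 5; +1 → 6.
Latitude subsquare t = 19; −1 → 18 = s.

DF60as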